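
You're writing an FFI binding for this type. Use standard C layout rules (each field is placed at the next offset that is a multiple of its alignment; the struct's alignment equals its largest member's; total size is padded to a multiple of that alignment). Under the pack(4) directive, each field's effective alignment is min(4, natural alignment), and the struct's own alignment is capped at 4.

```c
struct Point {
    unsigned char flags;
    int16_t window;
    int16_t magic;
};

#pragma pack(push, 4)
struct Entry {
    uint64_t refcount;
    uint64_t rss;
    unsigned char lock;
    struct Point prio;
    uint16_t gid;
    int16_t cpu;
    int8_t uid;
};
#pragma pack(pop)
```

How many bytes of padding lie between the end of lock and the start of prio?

Point: @0: flags [1B, align 1] → 1; +1 pad (align 2); @2: window [2B, align 2] → 4; @4: magic [2B, align 2] → 6; size 6, align 2
@0: refcount [8B, align 4] → 8
@8: rss [8B, align 4] → 16
@16: lock [1B, align 1] → 17
+1 pad (align 2)
@18: prio [6B, align 2] → 24

1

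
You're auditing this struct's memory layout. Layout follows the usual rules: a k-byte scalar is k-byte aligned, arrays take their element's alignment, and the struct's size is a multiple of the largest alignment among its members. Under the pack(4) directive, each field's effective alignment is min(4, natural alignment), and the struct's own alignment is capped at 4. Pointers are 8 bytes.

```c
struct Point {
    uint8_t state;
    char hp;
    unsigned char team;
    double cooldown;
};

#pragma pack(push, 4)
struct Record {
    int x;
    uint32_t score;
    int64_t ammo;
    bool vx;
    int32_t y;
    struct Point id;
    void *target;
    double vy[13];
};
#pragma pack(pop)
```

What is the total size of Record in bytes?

152 bytes

Point: @0: state [1B, align 1] → 1; @1: hp [1B, align 1] → 2; @2: team [1B, align 1] → 3; +5 pad (align 8); @8: cooldown [8B, align 8] → 16; size 16, align 8
@0: x [4B, align 4] → 4
@4: score [4B, align 4] → 8
@8: ammo [8B, align 4] → 16
@16: vx [1B, align 1] → 17
+3 pad (align 4)
@20: y [4B, align 4] → 24
@24: id [16B, align 4] → 40
@40: target [8B, align 4] → 48
@48: vy [104B, align 4] → 152
size 152, align 4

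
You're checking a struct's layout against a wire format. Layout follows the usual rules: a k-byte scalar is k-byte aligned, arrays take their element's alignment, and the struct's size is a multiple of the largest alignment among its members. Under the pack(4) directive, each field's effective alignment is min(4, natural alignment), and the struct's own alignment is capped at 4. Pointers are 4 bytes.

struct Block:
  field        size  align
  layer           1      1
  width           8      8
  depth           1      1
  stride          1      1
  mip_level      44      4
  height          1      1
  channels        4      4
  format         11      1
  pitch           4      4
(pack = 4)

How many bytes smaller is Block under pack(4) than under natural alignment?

4

natural layout:
  layer at 0 (size 1, align 1) → ends 1
  pad 7 to align 8 for width
  width at 8 (size 8, align 8) → ends 16
  depth at 16 (size 1, align 1) → ends 17
  stride at 17 (size 1, align 1) → ends 18
  pad 2 to align 4 for mip_level
  mip_level at 20 (size 44, align 4) → ends 64
  height at 64 (size 1, align 1) → ends 65
  pad 3 to align 4 for channels
  channels at 68 (size 4, align 4) → ends 72
  format at 72 (size 11, align 1) → ends 83
  pad 1 to align 4 for pitch
  pitch at 84 (size 4, align 4) → ends 88
  total 88 bytes, alignment 8
packed(4) layout:
  layer at 0 (size 1, align 1) → ends 1
  pad 3 to align 4 for width
  width at 4 (size 8, align 4) → ends 12
  depth at 12 (size 1, align 1) → ends 13
  stride at 13 (size 1, align 1) → ends 14
  pad 2 to align 4 for mip_level
  mip_level at 16 (size 44, align 4) → ends 60
  height at 60 (size 1, align 1) → ends 61
  pad 3 to align 4 for channels
  channels at 64 (size 4, align 4) → ends 68
  format at 68 (size 11, align 1) → ends 79
  pad 1 to align 4 for pitch
  pitch at 80 (size 4, align 4) → ends 84
  total 84 bytes, alignment 4
88 − 84 = 4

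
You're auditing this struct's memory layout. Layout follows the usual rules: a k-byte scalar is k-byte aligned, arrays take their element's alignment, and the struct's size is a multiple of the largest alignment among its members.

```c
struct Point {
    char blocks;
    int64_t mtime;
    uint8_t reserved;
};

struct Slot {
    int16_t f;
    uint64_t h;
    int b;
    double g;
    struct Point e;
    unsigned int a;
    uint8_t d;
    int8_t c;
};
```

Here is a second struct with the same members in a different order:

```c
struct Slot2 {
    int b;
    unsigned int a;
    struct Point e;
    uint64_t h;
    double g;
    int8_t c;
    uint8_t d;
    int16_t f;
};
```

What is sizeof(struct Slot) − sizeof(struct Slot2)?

8

Point: 0..1  blocks  (1B, 1-aligned); 1..8  -- padding (7B); 8..16  mtime  (8B, 8-aligned); 16..17  reserved  (1B, 1-aligned); 17..24  -- tail padding (7B); sizeof = 24, alignof = 8
0..2  f  (2B, 2-aligned)
2..8  -- padding (6B)
8..16  h  (8B, 8-aligned)
16..20  b  (4B, 4-aligned)
20..24  -- padding (4B)
24..32  g  (8B, 8-aligned)
32..56  e  (24B, 8-aligned)
56..60  a  (4B, 4-aligned)
60..61  d  (1B, 1-aligned)
61..62  c  (1B, 1-aligned)
62..64  -- tail padding (2B)
sizeof = 64, alignof = 8
— Slot2 —
0..4  b  (4B, 4-aligned)
4..8  a  (4B, 4-aligned)
8..32  e  (24B, 8-aligned)
32..40  h  (8B, 8-aligned)
40..48  g  (8B, 8-aligned)
48..49  c  (1B, 1-aligned)
49..50  d  (1B, 1-aligned)
50..52  f  (2B, 2-aligned)
52..56  -- tail padding (4B)
sizeof = 56, alignof = 8
64 − 56 = 8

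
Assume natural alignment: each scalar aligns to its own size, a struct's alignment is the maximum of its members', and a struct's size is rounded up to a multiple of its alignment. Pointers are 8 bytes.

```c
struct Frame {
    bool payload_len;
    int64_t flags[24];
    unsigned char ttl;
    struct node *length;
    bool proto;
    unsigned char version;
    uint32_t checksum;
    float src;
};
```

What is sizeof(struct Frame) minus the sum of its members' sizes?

20

@0: payload_len [1B, align 1] → 1
+7 pad (align 8)
@8: flags [192B, align 8] → 200
@200: ttl [1B, align 1] → 201
+7 pad (align 8)
@208: length [8B, align 8] → 216
@216: proto [1B, align 1] → 217
@217: version [1B, align 1] → 218
+2 pad (align 4)
@220: checksum [4B, align 4] → 224
@224: src [4B, align 4] → 228
+4 tail pad (align 8)
size 232, align 8
data bytes 212, size 232 → padding 20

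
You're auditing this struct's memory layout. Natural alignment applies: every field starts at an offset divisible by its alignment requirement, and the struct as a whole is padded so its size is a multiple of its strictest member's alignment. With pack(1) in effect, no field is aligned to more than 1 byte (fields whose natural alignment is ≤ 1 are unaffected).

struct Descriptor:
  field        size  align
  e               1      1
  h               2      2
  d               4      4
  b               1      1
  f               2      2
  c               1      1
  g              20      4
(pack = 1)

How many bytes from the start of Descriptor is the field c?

0..1  e  (1B, 1-aligned)
1..3  h  (2B, 1-aligned)
3..7  d  (4B, 1-aligned)
7..8  b  (1B, 1-aligned)
8..10  f  (2B, 1-aligned)
10..11  c  (1B, 1-aligned)

10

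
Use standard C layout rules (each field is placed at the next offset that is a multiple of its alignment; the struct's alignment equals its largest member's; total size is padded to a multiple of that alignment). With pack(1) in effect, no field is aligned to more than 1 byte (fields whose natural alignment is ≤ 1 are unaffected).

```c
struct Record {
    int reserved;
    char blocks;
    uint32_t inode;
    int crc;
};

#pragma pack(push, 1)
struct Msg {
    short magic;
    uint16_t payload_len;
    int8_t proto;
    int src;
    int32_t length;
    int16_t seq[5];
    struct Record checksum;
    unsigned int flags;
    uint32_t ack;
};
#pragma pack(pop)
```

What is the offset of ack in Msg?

43

Record: reserved at 0 (size 4, align 4) → ends 4; blocks at 4 (size 1, align 1) → ends 5; pad 3 to align 4 for inode; inode at 8 (size 4, align 4) → ends 12; crc at 12 (size 4, align 4) → ends 16; total 16 bytes, alignment 4
magic at 0 (size 2, align 1) → ends 2
payload_len at 2 (size 2, align 1) → ends 4
proto at 4 (size 1, align 1) → ends 5
src at 5 (size 4, align 1) → ends 9
length at 9 (size 4, align 1) → ends 13
seq at 13 (size 10, align 1) → ends 23
checksum at 23 (size 16, align 1) → ends 39
flags at 39 (size 4, align 1) → ends 43
ack at 43 (size 4, align 1) → ends 47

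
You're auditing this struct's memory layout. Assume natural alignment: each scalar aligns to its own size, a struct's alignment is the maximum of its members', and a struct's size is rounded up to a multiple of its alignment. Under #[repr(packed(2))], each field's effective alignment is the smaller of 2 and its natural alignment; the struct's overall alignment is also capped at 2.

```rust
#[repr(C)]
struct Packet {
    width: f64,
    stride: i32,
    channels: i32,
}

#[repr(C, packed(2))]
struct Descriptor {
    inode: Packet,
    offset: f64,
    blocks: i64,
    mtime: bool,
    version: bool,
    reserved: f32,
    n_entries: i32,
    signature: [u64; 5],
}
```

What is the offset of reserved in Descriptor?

34

Packet: @0: width [8B, align 8] → 8; @8: stride [4B, align 4] → 12; @12: channels [4B, align 4] → 16; size 16, align 8
@0: inode [16B, align 2] → 16
@16: offset [8B, align 2] → 24
@24: blocks [8B, align 2] → 32
@32: mtime [1B, align 1] → 33
@33: version [1B, align 1] → 34
@34: reserved [4B, align 2] → 38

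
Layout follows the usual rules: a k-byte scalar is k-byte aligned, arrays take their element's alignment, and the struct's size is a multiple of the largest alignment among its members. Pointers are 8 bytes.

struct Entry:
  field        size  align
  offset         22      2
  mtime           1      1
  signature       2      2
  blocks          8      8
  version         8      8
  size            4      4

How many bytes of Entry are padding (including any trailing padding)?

0..22  offset  (22B, 2-aligned)
22..23  mtime  (1B, 1-aligned)
23..24  -- padding (1B)
24..26  signature  (2B, 2-aligned)
26..32  -- padding (6B)
32..40  blocks  (8B, 8-aligned)
40..48  version  (8B, 8-aligned)
48..52  size  (4B, 4-aligned)
52..56  -- tail padding (4B)
sizeof = 56, alignof = 8
data bytes 45, size 56 → padding 11

11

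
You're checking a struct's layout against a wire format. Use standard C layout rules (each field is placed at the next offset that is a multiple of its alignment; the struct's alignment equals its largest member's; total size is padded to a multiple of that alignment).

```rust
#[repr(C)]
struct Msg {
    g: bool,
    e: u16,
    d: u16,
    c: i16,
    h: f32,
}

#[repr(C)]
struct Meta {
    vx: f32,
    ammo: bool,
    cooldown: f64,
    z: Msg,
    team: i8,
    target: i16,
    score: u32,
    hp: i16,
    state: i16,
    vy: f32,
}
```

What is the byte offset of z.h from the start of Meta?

24

Msg: 0..1  g  (1B, 1-aligned); 1..2  -- padding (1B); 2..4  e  (2B, 2-aligned); 4..6  d  (2B, 2-aligned); 6..8  c  (2B, 2-aligned); 8..12  h  (4B, 4-aligned); sizeof = 12, alignof = 4
0..4  vx  (4B, 4-aligned)
4..5  ammo  (1B, 1-aligned)
5..8  -- padding (3B)
8..16  cooldown  (8B, 8-aligned)
16..28  z  (12B, 4-aligned)
within Msg: h at 8
16 + 8 = 24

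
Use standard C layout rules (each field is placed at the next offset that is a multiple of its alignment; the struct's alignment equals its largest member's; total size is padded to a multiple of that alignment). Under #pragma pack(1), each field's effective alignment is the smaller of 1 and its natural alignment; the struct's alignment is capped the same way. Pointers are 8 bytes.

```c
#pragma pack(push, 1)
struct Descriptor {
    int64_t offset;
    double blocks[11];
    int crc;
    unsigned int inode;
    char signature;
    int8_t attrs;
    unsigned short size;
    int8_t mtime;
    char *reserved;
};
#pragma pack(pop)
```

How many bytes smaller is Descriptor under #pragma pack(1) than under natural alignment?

3

natural layout:
  @0: offset [8B, align 8] → 8
  @8: blocks [88B, align 8] → 96
  @96: crc [4B, align 4] → 100
  @100: inode [4B, align 4] → 104
  @104: signature [1B, align 1] → 105
  @105: attrs [1B, align 1] → 106
  @106: size [2B, align 2] → 108
  @108: mtime [1B, align 1] → 109
  +3 pad (align 8)
  @112: reserved [8B, align 8] → 120
  size 120, align 8
packed(1) layout:
  @0: offset [8B, align 1] → 8
  @8: blocks [88B, align 1] → 96
  @96: crc [4B, align 1] → 100
  @100: inode [4B, align 1] → 104
  @104: signature [1B, align 1] → 105
  @105: attrs [1B, align 1] → 106
  @106: size [2B, align 1] → 108
  @108: mtime [1B, align 1] → 109
  @109: reserved [8B, align 1] → 117
  size 117, align 1
120 − 117 = 3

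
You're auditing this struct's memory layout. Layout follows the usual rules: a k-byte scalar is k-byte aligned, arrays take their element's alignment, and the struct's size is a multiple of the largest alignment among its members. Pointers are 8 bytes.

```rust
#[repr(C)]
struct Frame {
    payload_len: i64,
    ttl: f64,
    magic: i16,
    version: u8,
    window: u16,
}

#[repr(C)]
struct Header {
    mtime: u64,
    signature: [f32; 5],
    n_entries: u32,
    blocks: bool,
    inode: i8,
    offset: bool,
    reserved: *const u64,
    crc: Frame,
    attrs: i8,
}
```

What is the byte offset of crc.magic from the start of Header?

64

Frame: 0..8  payload_len  (8B, 8-aligned); 8..16  ttl  (8B, 8-aligned); 16..18  magic  (2B, 2-aligned); 18..19  version  (1B, 1-aligned); 19..20  -- padding (1B); 20..22  window  (2B, 2-aligned); 22..24  -- tail padding (2B); sizeof = 24, alignof = 8
0..8  mtime  (8B, 8-aligned)
8..28  signature  (20B, 4-aligned)
28..32  n_entries  (4B, 4-aligned)
32..33  blocks  (1B, 1-aligned)
33..34  inode  (1B, 1-aligned)
34..35  offset  (1B, 1-aligned)
35..40  -- padding (5B)
40..48  reserved  (8B, 8-aligned)
48..72  crc  (24B, 8-aligned)
within Frame: magic at 16
48 + 16 = 64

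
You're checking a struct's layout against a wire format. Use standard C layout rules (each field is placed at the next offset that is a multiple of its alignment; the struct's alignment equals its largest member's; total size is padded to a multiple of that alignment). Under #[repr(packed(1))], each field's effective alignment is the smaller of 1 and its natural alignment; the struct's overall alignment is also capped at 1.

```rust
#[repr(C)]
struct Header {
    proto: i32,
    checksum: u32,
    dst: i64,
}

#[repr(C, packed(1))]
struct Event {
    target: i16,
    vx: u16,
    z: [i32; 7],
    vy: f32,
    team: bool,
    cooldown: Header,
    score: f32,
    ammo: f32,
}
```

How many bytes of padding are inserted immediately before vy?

Header: 0..4  proto  (4B, 4-aligned); 4..8  checksum  (4B, 4-aligned); 8..16  dst  (8B, 8-aligned); sizeof = 16, alignof = 8
0..2  target  (2B, 1-aligned)
2..4  vx  (2B, 1-aligned)
4..32  z  (28B, 1-aligned)
32..36  vy  (4B, 1-aligned)

0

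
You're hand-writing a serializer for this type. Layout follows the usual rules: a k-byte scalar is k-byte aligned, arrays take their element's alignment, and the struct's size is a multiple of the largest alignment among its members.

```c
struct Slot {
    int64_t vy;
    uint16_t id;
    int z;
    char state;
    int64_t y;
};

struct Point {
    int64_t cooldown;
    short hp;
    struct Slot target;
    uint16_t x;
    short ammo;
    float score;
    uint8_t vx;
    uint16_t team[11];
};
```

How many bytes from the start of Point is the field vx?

Slot: @0: vy [8B, align 8] → 8; @8: id [2B, align 2] → 10; +2 pad (align 4); @12: z [4B, align 4] → 16; @16: state [1B, align 1] → 17; +7 pad (align 8); @24: y [8B, align 8] → 32; size 32, align 8
@0: cooldown [8B, align 8] → 8
@8: hp [2B, align 2] → 10
+6 pad (align 8)
@16: target [32B, align 8] → 48
@48: x [2B, align 2] → 50
@50: ammo [2B, align 2] → 52
@52: score [4B, align 4] → 56
@56: vx [1B, align 1] → 57

56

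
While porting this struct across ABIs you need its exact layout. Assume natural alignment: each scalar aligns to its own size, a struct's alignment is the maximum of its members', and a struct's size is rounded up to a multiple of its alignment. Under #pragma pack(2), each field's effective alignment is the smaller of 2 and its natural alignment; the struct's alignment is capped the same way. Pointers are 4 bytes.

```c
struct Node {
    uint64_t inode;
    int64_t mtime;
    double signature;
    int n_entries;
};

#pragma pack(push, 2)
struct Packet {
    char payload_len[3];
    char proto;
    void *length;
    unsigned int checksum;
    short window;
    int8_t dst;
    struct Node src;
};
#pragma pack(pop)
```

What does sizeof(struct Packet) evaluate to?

48 bytes

Node: 0..8  inode  (8B, 8-aligned); 8..16  mtime  (8B, 8-aligned); 16..24  signature  (8B, 8-aligned); 24..28  n_entries  (4B, 4-aligned); 28..32  -- tail padding (4B); sizeof = 32, alignof = 8
0..3  payload_len  (3B, 1-aligned)
3..4  proto  (1B, 1-aligned)
4..8  length  (4B, 2-aligned)
8..12  checksum  (4B, 2-aligned)
12..14  window  (2B, 2-aligned)
14..15  dst  (1B, 1-aligned)
15..16  -- padding (1B)
16..48  src  (32B, 2-aligned)
sizeof = 48, alignof = 2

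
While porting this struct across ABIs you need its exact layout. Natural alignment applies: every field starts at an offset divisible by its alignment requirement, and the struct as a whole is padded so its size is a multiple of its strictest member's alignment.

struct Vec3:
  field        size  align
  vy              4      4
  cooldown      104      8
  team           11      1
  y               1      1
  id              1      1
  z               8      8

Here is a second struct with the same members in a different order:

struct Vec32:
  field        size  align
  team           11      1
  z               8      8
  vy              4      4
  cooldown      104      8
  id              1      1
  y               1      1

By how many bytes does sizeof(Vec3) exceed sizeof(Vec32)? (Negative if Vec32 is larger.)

@0: vy [4B, align 4] → 4
+4 pad (align 8)
@8: cooldown [104B, align 8] → 112
@112: team [11B, align 1] → 123
@123: y [1B, align 1] → 124
@124: id [1B, align 1] → 125
+3 pad (align 8)
@128: z [8B, align 8] → 136
size 136, align 8
— Vec32 —
@0: team [11B, align 1] → 11
+5 pad (align 8)
@16: z [8B, align 8] → 24
@24: vy [4B, align 4] → 28
+4 pad (align 8)
@32: cooldown [104B, align 8] → 136
@136: id [1B, align 1] → 137
@137: y [1B, align 1] → 138
+6 tail pad (align 8)
size 144, align 8
136 − 144 = -8

-8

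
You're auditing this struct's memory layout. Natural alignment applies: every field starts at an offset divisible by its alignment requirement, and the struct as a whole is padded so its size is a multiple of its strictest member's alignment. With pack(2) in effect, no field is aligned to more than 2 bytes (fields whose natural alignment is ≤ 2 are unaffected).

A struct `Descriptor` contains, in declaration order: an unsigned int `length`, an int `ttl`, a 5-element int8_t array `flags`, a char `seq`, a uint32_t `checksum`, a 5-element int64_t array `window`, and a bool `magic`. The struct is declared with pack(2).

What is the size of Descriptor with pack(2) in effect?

60

0..4  length  (4B, 2-aligned)
4..8  ttl  (4B, 2-aligned)
8..13  flags  (5B, 1-aligned)
13..14  seq  (1B, 1-aligned)
14..18  checksum  (4B, 2-aligned)
18..58  window  (40B, 2-aligned)
58..59  magic  (1B, 1-aligned)
59..60  -- tail padding (1B)
sizeof = 60, alignof = 2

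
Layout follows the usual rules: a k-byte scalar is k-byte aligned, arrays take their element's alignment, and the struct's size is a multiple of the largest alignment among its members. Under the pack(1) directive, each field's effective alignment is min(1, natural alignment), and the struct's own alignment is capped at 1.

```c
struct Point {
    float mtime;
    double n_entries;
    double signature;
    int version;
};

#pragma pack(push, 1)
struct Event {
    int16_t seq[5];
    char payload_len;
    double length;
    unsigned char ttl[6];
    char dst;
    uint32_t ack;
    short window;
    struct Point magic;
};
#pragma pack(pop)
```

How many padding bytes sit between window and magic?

0

Point: 0..4  mtime  (4B, 4-aligned); 4..8  -- padding (4B); 8..16  n_entries  (8B, 8-aligned); 16..24  signature  (8B, 8-aligned); 24..28  version  (4B, 4-aligned); 28..32  -- tail padding (4B); sizeof = 32, alignof = 8
0..10  seq  (10B, 1-aligned)
10..11  payload_len  (1B, 1-aligned)
11..19  length  (8B, 1-aligned)
19..25  ttl  (6B, 1-aligned)
25..26  dst  (1B, 1-aligned)
26..30  ack  (4B, 1-aligned)
30..32  window  (2B, 1-aligned)
32..64  magic  (32B, 1-aligned)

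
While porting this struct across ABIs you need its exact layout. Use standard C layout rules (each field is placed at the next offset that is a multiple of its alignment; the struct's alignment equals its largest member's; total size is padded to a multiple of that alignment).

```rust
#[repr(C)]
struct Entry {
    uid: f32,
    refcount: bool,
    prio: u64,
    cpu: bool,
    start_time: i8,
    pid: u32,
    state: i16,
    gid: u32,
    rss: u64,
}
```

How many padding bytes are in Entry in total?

7

0..4  uid  (4B, 4-aligned)
4..5  refcount  (1B, 1-aligned)
5..8  -- padding (3B)
8..16  prio  (8B, 8-aligned)
16..17  cpu  (1B, 1-aligned)
17..18  start_time  (1B, 1-aligned)
18..20  -- padding (2B)
20..24  pid  (4B, 4-aligned)
24..26  state  (2B, 2-aligned)
26..28  -- padding (2B)
28..32  gid  (4B, 4-aligned)
32..40  rss  (8B, 8-aligned)
sizeof = 40, alignof = 8
data bytes 33, size 40 → padding 7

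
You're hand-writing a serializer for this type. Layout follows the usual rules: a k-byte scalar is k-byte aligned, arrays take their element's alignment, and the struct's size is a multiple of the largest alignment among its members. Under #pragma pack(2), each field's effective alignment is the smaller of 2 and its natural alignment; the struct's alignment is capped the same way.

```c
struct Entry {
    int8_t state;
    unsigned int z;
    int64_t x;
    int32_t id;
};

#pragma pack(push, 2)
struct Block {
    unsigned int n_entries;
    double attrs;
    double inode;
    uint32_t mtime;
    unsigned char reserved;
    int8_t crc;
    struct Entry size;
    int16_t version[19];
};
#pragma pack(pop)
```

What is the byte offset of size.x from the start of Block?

34

Entry: state at 0 (size 1, align 1) → ends 1; pad 3 to align 4 for z; z at 4 (size 4, align 4) → ends 8; x at 8 (size 8, align 8) → ends 16; id at 16 (size 4, align 4) → ends 20; tail pad 4 to reach multiple of 8; total 24 bytes, alignment 8
n_entries at 0 (size 4, align 2) → ends 4
attrs at 4 (size 8, align 2) → ends 12
inode at 12 (size 8, align 2) → ends 20
mtime at 20 (size 4, align 2) → ends 24
reserved at 24 (size 1, align 1) → ends 25
crc at 25 (size 1, align 1) → ends 26
size at 26 (size 24, align 2) → ends 50
within Entry: x at 8
26 + 8 = 34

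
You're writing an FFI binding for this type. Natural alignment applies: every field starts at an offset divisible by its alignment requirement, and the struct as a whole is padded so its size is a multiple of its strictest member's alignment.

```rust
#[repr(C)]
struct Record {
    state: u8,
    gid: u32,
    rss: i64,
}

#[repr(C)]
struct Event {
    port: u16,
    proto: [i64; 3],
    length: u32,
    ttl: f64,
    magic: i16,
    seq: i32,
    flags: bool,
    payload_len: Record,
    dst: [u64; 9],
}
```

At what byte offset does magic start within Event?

Record: @0: state [1B, align 1] → 1; +3 pad (align 4); @4: gid [4B, align 4] → 8; @8: rss [8B, align 8] → 16; size 16, align 8
@0: port [2B, align 2] → 2
+6 pad (align 8)
@8: proto [24B, align 8] → 32
@32: length [4B, align 4] → 36
+4 pad (align 8)
@40: ttl [8B, align 8] → 48
@48: magic [2B, align 2] → 50

48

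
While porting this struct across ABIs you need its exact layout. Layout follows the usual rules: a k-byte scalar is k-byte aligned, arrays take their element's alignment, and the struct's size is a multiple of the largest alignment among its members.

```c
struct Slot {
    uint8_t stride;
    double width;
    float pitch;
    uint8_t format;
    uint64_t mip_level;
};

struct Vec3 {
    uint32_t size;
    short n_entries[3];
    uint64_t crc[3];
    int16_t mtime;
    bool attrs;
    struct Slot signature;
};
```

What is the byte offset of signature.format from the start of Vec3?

68

Slot: 0..1  stride  (1B, 1-aligned); 1..8  -- padding (7B); 8..16  width  (8B, 8-aligned); 16..20  pitch  (4B, 4-aligned); 20..21  format  (1B, 1-aligned); 21..24  -- padding (3B); 24..32  mip_level  (8B, 8-aligned); sizeof = 32, alignof = 8
0..4  size  (4B, 4-aligned)
4..10  n_entries  (6B, 2-aligned)
10..16  -- padding (6B)
16..40  crc  (24B, 8-aligned)
40..42  mtime  (2B, 2-aligned)
42..43  attrs  (1B, 1-aligned)
43..48  -- padding (5B)
48..80  signature  (32B, 8-aligned)
within Slot: format at 20
48 + 20 = 68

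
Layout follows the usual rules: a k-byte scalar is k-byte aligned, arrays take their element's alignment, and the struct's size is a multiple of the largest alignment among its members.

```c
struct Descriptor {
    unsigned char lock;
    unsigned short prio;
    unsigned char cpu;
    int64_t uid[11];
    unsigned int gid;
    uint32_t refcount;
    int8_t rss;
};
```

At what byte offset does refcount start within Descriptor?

100

lock at 0 (size 1, align 1) → ends 1
pad 1 to align 2 for prio
prio at 2 (size 2, align 2) → ends 4
cpu at 4 (size 1, align 1) → ends 5
pad 3 to align 8 for uid
uid at 8 (size 88, align 8) → ends 96
gid at 96 (size 4, align 4) → ends 100
refcount at 100 (size 4, align 4) → ends 104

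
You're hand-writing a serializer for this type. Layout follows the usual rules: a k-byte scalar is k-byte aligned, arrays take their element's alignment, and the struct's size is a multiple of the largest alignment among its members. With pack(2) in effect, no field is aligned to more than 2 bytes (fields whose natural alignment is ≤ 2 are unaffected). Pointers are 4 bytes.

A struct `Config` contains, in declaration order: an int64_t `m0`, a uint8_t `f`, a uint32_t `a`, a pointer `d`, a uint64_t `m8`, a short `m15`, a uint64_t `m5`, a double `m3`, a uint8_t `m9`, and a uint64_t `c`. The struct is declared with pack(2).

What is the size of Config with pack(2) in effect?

@0: m0 [8B, align 2] → 8
@8: f [1B, align 1] → 9
+1 pad (align 2)
@10: a [4B, align 2] → 14
@14: d [4B, align 2] → 18
@18: m8 [8B, align 2] → 26
@26: m15 [2B, align 2] → 28
@28: m5 [8B, align 2] → 36
@36: m3 [8B, align 2] → 44
@44: m9 [1B, align 1] → 45
+1 pad (align 2)
@46: c [8B, align 2] → 54
size 54, align 2

54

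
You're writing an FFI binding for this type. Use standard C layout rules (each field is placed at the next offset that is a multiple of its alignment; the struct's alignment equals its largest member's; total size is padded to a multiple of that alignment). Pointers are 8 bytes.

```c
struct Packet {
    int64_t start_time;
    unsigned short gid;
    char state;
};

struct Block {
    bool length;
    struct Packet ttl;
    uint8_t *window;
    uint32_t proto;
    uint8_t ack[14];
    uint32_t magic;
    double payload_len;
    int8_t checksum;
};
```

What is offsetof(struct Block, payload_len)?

56

Packet: 0..8  start_time  (8B, 8-aligned); 8..10  gid  (2B, 2-aligned); 10..11  state  (1B, 1-aligned); 11..16  -- tail padding (5B); sizeof = 16, alignof = 8
0..1  length  (1B, 1-aligned)
1..8  -- padding (7B)
8..24  ttl  (16B, 8-aligned)
24..32  window  (8B, 8-aligned)
32..36  proto  (4B, 4-aligned)
36..50  ack  (14B, 1-aligned)
50..52  -- padding (2B)
52..56  magic  (4B, 4-aligned)
56..64  payload_len  (8B, 8-aligned)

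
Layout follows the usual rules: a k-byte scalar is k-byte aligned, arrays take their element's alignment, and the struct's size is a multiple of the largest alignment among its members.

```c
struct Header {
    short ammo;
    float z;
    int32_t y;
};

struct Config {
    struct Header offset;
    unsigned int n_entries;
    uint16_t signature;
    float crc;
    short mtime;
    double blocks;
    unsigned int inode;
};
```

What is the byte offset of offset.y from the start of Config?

8

Header: @0: ammo [2B, align 2] → 2; +2 pad (align 4); @4: z [4B, align 4] → 8; @8: y [4B, align 4] → 12; size 12, align 4
@0: offset [12B, align 4] → 12
within Header: y at 8
0 + 8 = 8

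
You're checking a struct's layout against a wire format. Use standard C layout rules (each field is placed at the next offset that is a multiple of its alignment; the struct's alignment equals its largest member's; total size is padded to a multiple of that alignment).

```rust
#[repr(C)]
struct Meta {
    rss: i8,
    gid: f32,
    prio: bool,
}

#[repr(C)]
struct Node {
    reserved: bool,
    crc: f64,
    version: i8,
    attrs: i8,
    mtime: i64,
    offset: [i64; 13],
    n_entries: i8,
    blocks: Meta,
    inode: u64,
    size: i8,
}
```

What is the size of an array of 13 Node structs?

Meta: @0: rss [1B, align 1] → 1; +3 pad (align 4); @4: gid [4B, align 4] → 8; @8: prio [1B, align 1] → 9; +3 tail pad (align 4); size 12, align 4
@0: reserved [1B, align 1] → 1
+7 pad (align 8)
@8: crc [8B, align 8] → 16
@16: version [1B, align 1] → 17
@17: attrs [1B, align 1] → 18
+6 pad (align 8)
@24: mtime [8B, align 8] → 32
@32: offset [104B, align 8] → 136
@136: n_entries [1B, align 1] → 137
+3 pad (align 4)
@140: blocks [12B, align 4] → 152
@152: inode [8B, align 8] → 160
@160: size [1B, align 1] → 161
+7 tail pad (align 8)
size 168, align 8
array of 13: 13 × 168 = 2184

2184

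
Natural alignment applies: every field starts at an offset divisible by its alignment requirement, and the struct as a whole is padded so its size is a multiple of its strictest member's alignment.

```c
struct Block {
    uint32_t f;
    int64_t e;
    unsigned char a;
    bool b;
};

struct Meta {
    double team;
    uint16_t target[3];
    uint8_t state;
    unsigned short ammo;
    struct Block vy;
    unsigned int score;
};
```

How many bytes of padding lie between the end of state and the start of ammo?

Block: f at 0 (size 4, align 4) → ends 4; pad 4 to align 8 for e; e at 8 (size 8, align 8) → ends 16; a at 16 (size 1, align 1) → ends 17; b at 17 (size 1, align 1) → ends 18; tail pad 6 to reach multiple of 8; total 24 bytes, alignment 8
team at 0 (size 8, align 8) → ends 8
target at 8 (size 6, align 2) → ends 14
state at 14 (size 1, align 1) → ends 15
pad 1 to align 2 for ammo
ammo at 16 (size 2, align 2) → ends 18

1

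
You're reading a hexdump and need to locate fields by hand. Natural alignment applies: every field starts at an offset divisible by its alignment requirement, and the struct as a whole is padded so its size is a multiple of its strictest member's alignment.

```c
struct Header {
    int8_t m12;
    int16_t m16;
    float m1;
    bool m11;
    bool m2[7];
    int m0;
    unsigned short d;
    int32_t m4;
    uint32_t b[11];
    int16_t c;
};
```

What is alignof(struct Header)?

4

member alignments: m12=1, m16=2, m1=4, m11=1, m2=1, m0=4, d=2, m4=4, b=4, c=2
max = 4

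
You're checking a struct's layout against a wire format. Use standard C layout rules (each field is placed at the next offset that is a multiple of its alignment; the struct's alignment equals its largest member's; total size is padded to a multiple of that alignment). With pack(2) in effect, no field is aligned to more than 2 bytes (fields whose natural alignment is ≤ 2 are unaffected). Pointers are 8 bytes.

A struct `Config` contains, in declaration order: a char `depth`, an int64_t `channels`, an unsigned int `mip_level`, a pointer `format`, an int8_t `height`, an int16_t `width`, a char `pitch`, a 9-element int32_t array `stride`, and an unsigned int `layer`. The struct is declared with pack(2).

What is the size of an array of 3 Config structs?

204

0..1  depth  (1B, 1-aligned)
1..2  -- padding (1B)
2..10  channels  (8B, 2-aligned)
10..14  mip_level  (4B, 2-aligned)
14..22  format  (8B, 2-aligned)
22..23  height  (1B, 1-aligned)
23..24  -- padding (1B)
24..26  width  (2B, 2-aligned)
26..27  pitch  (1B, 1-aligned)
27..28  -- padding (1B)
28..64  stride  (36B, 2-aligned)
64..68  layer  (4B, 2-aligned)
sizeof = 68, alignof = 2
array of 3: 3 × 68 = 204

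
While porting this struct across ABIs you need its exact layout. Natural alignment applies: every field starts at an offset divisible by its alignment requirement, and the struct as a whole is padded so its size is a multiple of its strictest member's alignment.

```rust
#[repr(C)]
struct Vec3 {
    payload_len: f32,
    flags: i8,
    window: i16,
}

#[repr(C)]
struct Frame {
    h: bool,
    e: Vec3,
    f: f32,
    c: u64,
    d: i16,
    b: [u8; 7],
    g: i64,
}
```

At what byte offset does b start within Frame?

26

Vec3: @0: payload_len [4B, align 4] → 4; @4: flags [1B, align 1] → 5; +1 pad (align 2); @6: window [2B, align 2] → 8; size 8, align 4
@0: h [1B, align 1] → 1
+3 pad (align 4)
@4: e [8B, align 4] → 12
@12: f [4B, align 4] → 16
@16: c [8B, align 8] → 24
@24: d [2B, align 2] → 26
@26: b [7B, align 1] → 33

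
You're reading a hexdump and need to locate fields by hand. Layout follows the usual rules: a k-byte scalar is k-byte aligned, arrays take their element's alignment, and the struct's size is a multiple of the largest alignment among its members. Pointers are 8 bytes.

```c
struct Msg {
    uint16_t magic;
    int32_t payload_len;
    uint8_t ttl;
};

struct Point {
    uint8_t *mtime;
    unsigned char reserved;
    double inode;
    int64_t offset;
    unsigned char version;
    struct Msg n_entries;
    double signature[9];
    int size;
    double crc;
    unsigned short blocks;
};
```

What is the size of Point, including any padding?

144 bytes

Msg: @0: magic [2B, align 2] → 2; +2 pad (align 4); @4: payload_len [4B, align 4] → 8; @8: ttl [1B, align 1] → 9; +3 tail pad (align 4); size 12, align 4
@0: mtime [8B, align 8] → 8
@8: reserved [1B, align 1] → 9
+7 pad (align 8)
@16: inode [8B, align 8] → 24
@24: offset [8B, align 8] → 32
@32: version [1B, align 1] → 33
+3 pad (align 4)
@36: n_entries [12B, align 4] → 48
@48: signature [72B, align 8] → 120
@120: size [4B, align 4] → 124
+4 pad (align 8)
@128: crc [8B, align 8] → 136
@136: blocks [2B, align 2] → 138
+6 tail pad (align 8)
size 144, align 8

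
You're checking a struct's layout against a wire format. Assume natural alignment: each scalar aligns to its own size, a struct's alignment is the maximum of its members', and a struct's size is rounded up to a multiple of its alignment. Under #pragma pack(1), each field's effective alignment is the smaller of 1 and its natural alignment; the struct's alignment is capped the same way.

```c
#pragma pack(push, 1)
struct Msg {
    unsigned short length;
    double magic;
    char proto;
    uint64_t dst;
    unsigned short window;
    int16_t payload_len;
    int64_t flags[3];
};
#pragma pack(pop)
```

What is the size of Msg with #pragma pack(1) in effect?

47

@0: length [2B, align 1] → 2
@2: magic [8B, align 1] → 10
@10: proto [1B, align 1] → 11
@11: dst [8B, align 1] → 19
@19: window [2B, align 1] → 21
@21: payload_len [2B, align 1] → 23
@23: flags [24B, align 1] → 47
size 47, align 1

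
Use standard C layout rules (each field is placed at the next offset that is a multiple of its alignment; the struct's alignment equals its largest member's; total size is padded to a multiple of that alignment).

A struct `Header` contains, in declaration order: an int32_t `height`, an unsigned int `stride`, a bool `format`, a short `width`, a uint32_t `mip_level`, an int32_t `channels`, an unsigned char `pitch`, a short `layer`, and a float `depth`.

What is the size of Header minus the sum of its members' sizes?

height at 0 (size 4, align 4) → ends 4
stride at 4 (size 4, align 4) → ends 8
format at 8 (size 1, align 1) → ends 9
pad 1 to align 2 for width
width at 10 (size 2, align 2) → ends 12
mip_level at 12 (size 4, align 4) → ends 16
channels at 16 (size 4, align 4) → ends 20
pitch at 20 (size 1, align 1) → ends 21
pad 1 to align 2 for layer
layer at 22 (size 2, align 2) → ends 24
depth at 24 (size 4, align 4) → ends 28
total 28 bytes, alignment 4
data bytes 26, size 28 → padding 2

2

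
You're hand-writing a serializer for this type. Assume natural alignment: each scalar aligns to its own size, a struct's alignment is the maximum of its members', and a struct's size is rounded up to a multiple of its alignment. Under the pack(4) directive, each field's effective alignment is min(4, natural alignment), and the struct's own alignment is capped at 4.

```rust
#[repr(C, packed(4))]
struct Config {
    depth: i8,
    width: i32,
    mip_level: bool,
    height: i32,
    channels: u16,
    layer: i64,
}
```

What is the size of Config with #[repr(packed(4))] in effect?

@0: depth [1B, align 1] → 1
+3 pad (align 4)
@4: width [4B, align 4] → 8
@8: mip_level [1B, align 1] → 9
+3 pad (align 4)
@12: height [4B, align 4] → 16
@16: channels [2B, align 2] → 18
+2 pad (align 4)
@20: layer [8B, align 4] → 28
size 28, align 4

28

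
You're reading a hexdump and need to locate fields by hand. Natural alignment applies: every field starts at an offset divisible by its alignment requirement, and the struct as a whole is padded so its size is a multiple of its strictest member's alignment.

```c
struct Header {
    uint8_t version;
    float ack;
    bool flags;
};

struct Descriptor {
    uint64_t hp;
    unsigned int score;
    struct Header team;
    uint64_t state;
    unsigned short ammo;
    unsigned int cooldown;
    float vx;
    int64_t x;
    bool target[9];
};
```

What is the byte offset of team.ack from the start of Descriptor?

Header: 0..1  version  (1B, 1-aligned); 1..4  -- padding (3B); 4..8  ack  (4B, 4-aligned); 8..9  flags  (1B, 1-aligned); 9..12  -- tail padding (3B); sizeof = 12, alignof = 4
0..8  hp  (8B, 8-aligned)
8..12  score  (4B, 4-aligned)
12..24  team  (12B, 4-aligned)
within Header: ack at 4
12 + 4 = 16

16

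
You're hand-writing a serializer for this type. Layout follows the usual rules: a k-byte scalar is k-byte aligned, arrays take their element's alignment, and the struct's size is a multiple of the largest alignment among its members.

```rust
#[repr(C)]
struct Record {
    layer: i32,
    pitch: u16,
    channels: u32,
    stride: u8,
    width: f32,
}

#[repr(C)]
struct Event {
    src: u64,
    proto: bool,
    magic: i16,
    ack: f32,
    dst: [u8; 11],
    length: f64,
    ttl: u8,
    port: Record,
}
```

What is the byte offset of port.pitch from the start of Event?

48

Record: 0..4  layer  (4B, 4-aligned); 4..6  pitch  (2B, 2-aligned); 6..8  -- padding (2B); 8..12  channels  (4B, 4-aligned); 12..13  stride  (1B, 1-aligned); 13..16  -- padding (3B); 16..20  width  (4B, 4-aligned); sizeof = 20, alignof = 4
0..8  src  (8B, 8-aligned)
8..9  proto  (1B, 1-aligned)
9..10  -- padding (1B)
10..12  magic  (2B, 2-aligned)
12..16  ack  (4B, 4-aligned)
16..27  dst  (11B, 1-aligned)
27..32  -- padding (5B)
32..40  length  (8B, 8-aligned)
40..41  ttl  (1B, 1-aligned)
41..44  -- padding (3B)
44..64  port  (20B, 4-aligned)
within Record: pitch at 4
44 + 4 = 48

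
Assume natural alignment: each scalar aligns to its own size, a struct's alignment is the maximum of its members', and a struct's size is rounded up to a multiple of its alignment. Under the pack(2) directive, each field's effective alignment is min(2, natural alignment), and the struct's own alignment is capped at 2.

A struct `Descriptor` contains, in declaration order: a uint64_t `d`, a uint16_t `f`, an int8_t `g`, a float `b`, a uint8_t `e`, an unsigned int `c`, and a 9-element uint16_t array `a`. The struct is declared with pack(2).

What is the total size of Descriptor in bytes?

@0: d [8B, align 2] → 8
@8: f [2B, align 2] → 10
@10: g [1B, align 1] → 11
+1 pad (align 2)
@12: b [4B, align 2] → 16
@16: e [1B, align 1] → 17
+1 pad (align 2)
@18: c [4B, align 2] → 22
@22: a [18B, align 2] → 40
size 40, align 2

40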